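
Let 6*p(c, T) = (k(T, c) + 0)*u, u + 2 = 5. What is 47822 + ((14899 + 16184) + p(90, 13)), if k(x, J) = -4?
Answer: 78903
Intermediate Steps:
u = 3 (u = -2 + 5 = 3)
p(c, T) = -2 (p(c, T) = ((-4 + 0)*3)/6 = (-4*3)/6 = (⅙)*(-12) = -2)
47822 + ((14899 + 16184) + p(90, 13)) = 47822 + ((14899 + 16184) - 2) = 47822 + (31083 - 2) = 47822 + 31081 = 78903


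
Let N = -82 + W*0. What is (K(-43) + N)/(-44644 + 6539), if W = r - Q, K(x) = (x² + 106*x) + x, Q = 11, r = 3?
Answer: 2834/38105 ≈ 0.074373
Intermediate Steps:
K(x) = x² + 107*x
W = -8 (W = 3 - 1*11 = 3 - 11 = -8)
N = -82 (N = -82 - 8*0 = -82 + 0 = -82)
(K(-43) + N)/(-44644 + 6539) = (-43*(107 - 43) - 82)/(-44644 + 6539) = (-43*64 - 82)/(-38105) = (-2752 - 82)*(-1/38105) = -2834*(-1/38105) = 2834/38105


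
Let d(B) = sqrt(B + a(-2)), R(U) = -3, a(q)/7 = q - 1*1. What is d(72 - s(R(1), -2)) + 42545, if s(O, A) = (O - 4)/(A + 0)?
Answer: 42545 + sqrt(190)/2 ≈ 42552.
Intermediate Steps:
a(q) = -7 + 7*q (a(q) = 7*(q - 1*1) = 7*(q - 1) = 7*(-1 + q) = -7 + 7*q)
s(O, A) = (-4 + O)/A
d(B) = sqrt(-21 + B) (d(B) = sqrt(B + (-7 + 7*(-2))) = sqrt(B + (-7 - 14)) = sqrt(B - 21) = sqrt(-21 + B))
d(72 - s(R(1), -2)) + 42545 = sqrt(-21 + (72 - (-4 - 3)/(-2))) + 42545 = sqrt(-21 + (72 - (-1)*(-7)/2)) + 42545 = sqrt(-21 + (72 - 1*7/2)) + 42545 = sqrt(-21 + (72 - 7/2)) + 42545 = sqrt(-21 + 137/2) + 42545 = sqrt(95/2) + 42545 = sqrt(190)/2 + 42545 = 42545 + sqrt(190)/2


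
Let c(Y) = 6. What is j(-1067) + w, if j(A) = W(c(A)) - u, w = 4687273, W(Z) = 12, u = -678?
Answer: 4687963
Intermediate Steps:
j(A) = 690 (j(A) = 12 - 1*(-678) = 12 + 678 = 690)
j(-1067) + w = 690 + 4687273 = 4687963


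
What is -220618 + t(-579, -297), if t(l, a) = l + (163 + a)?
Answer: -221331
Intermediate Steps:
t(l, a) = 163 + a + l
-220618 + t(-579, -297) = -220618 + (163 - 297 - 579) = -220618 - 713 = -221331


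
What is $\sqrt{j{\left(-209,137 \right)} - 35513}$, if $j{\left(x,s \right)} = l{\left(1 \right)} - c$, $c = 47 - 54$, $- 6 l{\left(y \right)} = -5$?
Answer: $\frac{i \sqrt{1278186}}{6} \approx 188.43 i$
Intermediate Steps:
$l{\left(y \right)} = \frac{5}{6}$ ($l{\left(y \right)} = \left(- \frac{1}{6}\right) \left(-5\right) = \frac{5}{6}$)
$c = -7$ ($c = 47 - 54 = -7$)
$j{\left(x,s \right)} = \frac{47}{6}$ ($j{\left(x,s \right)} = \frac{5}{6} - -7 = \frac{5}{6} + 7 = \frac{47}{6}$)
$\sqrt{j{\left(-209,137 \right)} - 35513} = \sqrt{\frac{47}{6} - 35513} = \sqrt{- \frac{213031}{6}} = \frac{i \sqrt{1278186}}{6}$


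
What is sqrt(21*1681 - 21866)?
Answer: sqrt(13435) ≈ 115.91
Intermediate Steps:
sqrt(21*1681 - 21866) = sqrt(35301 - 21866) = sqrt(13435)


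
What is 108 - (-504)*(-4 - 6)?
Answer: -4932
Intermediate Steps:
108 - (-504)*(-4 - 6) = 108 - (-504)*(-10) = 108 - 126*40 = 108 - 5040 = -4932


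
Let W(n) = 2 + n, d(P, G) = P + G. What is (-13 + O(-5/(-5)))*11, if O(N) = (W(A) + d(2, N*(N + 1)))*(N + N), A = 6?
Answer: 121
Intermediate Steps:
d(P, G) = G + P
O(N) = 2*N*(10 + N*(1 + N)) (O(N) = ((2 + 6) + (N*(N + 1) + 2))*(N + N) = (8 + (N*(1 + N) + 2))*(2*N) = (8 + (2 + N*(1 + N)))*(2*N) = (10 + N*(1 + N))*(2*N) = 2*N*(10 + N*(1 + N)))
(-13 + O(-5/(-5)))*11 = (-13 + 2*(-5/(-5))*(10 + (-5/(-5))*(1 - 5/(-5))))*11 = (-13 + 2*(-5*(-1/5))*(10 + (-5*(-1/5))*(1 - 5*(-1/5))))*11 = (-13 + 2*1*(10 + 1*(1 + 1)))*11 = (-13 + 2*1*(10 + 1*2))*11 = (-13 + 2*1*(10 + 2))*11 = (-13 + 2*1*12)*11 = (-13 + 24)*11 = 11*11 = 121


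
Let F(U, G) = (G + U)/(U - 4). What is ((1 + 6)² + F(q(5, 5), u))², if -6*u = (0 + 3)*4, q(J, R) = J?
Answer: 2704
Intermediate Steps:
u = -2 (u = -(0 + 3)*4/6 = -4/2 = -⅙*12 = -2)
F(U, G) = (G + U)/(-4 + U)
((1 + 6)² + F(q(5, 5), u))² = ((1 + 6)² + (-2 + 5)/(-4 + 5))² = (7² + 3/1)² = (49 + 1*3)² = (49 + 3)² = 52² = 2704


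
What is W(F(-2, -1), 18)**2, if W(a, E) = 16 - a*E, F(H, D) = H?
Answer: 2704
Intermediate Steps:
W(a, E) = 16 - E*a
W(F(-2, -1), 18)**2 = (16 - 1*18*(-2))**2 = (16 + 36)**2 = 52**2 = 2704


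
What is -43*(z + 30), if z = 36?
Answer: -2838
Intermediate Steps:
-43*(z + 30) = -43*(36 + 30) = -43*66 = -2838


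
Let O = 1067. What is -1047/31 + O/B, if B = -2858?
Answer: -3025403/88598 ≈ -34.148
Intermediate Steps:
-1047/31 + O/B = -1047/31 + 1067/(-2858) = -1047*1/31 + 1067*(-1/2858) = -1047/31 - 1067/2858 = -3025403/88598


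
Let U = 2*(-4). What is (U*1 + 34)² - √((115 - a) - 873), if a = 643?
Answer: 676 - I*√1401 ≈ 676.0 - 37.43*I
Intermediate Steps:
U = -8
(U*1 + 34)² - √((115 - a) - 873) = (-8*1 + 34)² - √((115 - 1*643) - 873) = (-8 + 34)² - √((115 - 643) - 873) = 26² - √(-528 - 873) = 676 - √(-1401) = 676 - I*√1401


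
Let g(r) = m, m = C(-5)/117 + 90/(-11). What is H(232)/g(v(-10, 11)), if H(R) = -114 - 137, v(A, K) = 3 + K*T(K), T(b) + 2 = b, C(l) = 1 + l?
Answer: 323037/10574 ≈ 30.550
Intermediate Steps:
T(b) = -2 + b
v(A, K) = 3 + K*(-2 + K)
m = -10574/1287 (m = (1 - 5)/117 + 90/(-11) = -4*1/117 + 90*(-1/11) = -4/117 - 90/11 = -10574/1287 ≈ -8.2160)
g(r) = -10574/1287
H(R) = -251
H(232)/g(v(-10, 11)) = -251/(-10574/1287) = -251*(-1287/10574) = 323037/10574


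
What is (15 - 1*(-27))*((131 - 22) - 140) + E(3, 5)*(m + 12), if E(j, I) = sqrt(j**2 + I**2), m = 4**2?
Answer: -1302 + 28*sqrt(34) ≈ -1138.7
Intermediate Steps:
m = 16
E(j, I) = sqrt(I**2 + j**2)
(15 - 1*(-27))*((131 - 22) - 140) + E(3, 5)*(m + 12) = (15 - 1*(-27))*((131 - 22) - 140) + sqrt(5**2 + 3**2)*(16 + 12) = (15 + 27)*(109 - 140) + sqrt(25 + 9)*28 = 42*(-31) + sqrt(34)*28 = -1302 + 28*sqrt(34)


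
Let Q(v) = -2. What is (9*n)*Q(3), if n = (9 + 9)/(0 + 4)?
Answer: -81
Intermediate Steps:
n = 9/2 (n = 18/4 = 18*(1/4) = 9/2 ≈ 4.5000)
(9*n)*Q(3) = (9*(9/2))*(-2) = (81/2)*(-2) = -81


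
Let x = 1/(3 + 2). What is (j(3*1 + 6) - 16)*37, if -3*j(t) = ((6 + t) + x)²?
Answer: -258112/75 ≈ -3441.5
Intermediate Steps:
x = ⅕ (x = 1/5 = ⅕ ≈ 0.20000)
j(t) = -(31/5 + t)²/3 (j(t) = -((6 + t) + ⅕)²/3 = -(31/5 + t)²/3)
(j(3*1 + 6) - 16)*37 = (-(31 + 5*(3*1 + 6))²/75 - 16)*37 = (-(31 + 5*(3 + 6))²/75 - 16)*37 = (-(31 + 5*9)²/75 - 16)*37 = (-(31 + 45)²/75 - 16)*37 = (-1/75*76² - 16)*37 = (-1/75*5776 - 16)*37 = (-5776/75 - 16)*37 = -6976/75*37 = -258112/75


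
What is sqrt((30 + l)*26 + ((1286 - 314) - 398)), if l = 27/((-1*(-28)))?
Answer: sqrt(270298)/14 ≈ 37.136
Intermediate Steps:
l = 27/28 ≈ 0.96429
sqrt((30 + l)*26 + ((1286 - 314) - 398)) = sqrt((30 + 27/28)*26 + ((1286 - 314) - 398)) = sqrt((867/28)*26 + (972 - 398)) = sqrt(11271/14 + 574) = sqrt(19307/14) = sqrt(270298)/14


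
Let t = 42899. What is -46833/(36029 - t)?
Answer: 15611/2290 ≈ 6.8170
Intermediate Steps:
-46833/(36029 - t) = -46833/(36029 - 1*42899) = -46833/(36029 - 42899) = -46833/(-6870) = -46833*(-1/6870) = 15611/2290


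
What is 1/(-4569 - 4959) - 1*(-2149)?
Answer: 20475671/9528 ≈ 2149.0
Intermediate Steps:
1/(-4569 - 4959) - 1*(-2149) = 1/(-9528) + 2149 = -1/9528 + 2149 = 20475671/9528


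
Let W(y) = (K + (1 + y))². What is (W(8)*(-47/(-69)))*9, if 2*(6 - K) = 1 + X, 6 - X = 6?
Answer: 118581/92 ≈ 1288.9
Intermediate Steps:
X = 0 (X = 6 - 1*6 = 6 - 6 = 0)
K = 11/2 (K = 6 - (1 + 0)/2 = 6 - ½*1 = 6 - ½ = 11/2 ≈ 5.5000)
W(y) = (13/2 + y)² (W(y) = (11/2 + (1 + y))² = (13/2 + y)²)
(W(8)*(-47/(-69)))*9 = (((13 + 2*8)²/4)*(-47/(-69)))*9 = (((13 + 16)²/4)*(-47*(-1/69)))*9 = (((¼)*29²)*(47/69))*9 = (((¼)*841)*(47/69))*9 = ((841/4)*(47/69))*9 = (39527/276)*9 = 118581/92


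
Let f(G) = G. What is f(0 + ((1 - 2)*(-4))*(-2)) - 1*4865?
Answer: -4873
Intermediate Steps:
f(0 + ((1 - 2)*(-4))*(-2)) - 1*4865 = (0 + ((1 - 2)*(-4))*(-2)) - 1*4865 = (0 - 1*(-4)*(-2)) - 4865 = (0 + 4*(-2)) - 4865 = (0 - 8) - 4865 = -8 - 4865 = -4873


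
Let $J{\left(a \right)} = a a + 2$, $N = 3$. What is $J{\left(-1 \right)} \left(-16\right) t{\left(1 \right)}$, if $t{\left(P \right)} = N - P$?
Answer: $-96$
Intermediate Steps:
$t{\left(P \right)} = 3 - P$
$J{\left(a \right)} = 2 + a^{2}$ ($J{\left(a \right)} = a^{2} + 2 = 2 + a^{2}$)
$J{\left(-1 \right)} \left(-16\right) t{\left(1 \right)} = \left(2 + \left(-1\right)^{2}\right) \left(-16\right) \left(3 - 1\right) = \left(2 + 1\right) \left(-16\right) \left(3 - 1\right) = 3 \left(-16\right) 2 = \left(-48\right) 2 = -96$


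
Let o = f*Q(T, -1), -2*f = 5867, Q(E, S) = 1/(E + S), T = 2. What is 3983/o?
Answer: -7966/5867 ≈ -1.3578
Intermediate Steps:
f = -5867/2 (f = -½*5867 = -5867/2 ≈ -2933.5)
o = -5867/2 (o = -5867/(2*(2 - 1)) = -5867/2/1 = -5867/2*1 = -5867/2 ≈ -2933.5)
3983/o = 3983/(-5867/2) = 3983*(-2/5867) = -7966/5867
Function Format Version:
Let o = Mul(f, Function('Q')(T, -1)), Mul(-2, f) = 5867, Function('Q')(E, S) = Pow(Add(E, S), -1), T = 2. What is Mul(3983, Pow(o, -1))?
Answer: Rational(-7966, 5867) ≈ -1.3578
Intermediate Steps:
f = Rational(-5867, 2) (f = Mul(Rational(-1, 2), 5867) = Rational(-5867, 2) ≈ -2933.5)
o = Rational(-5867, 2) (o = Mul(Rational(-5867, 2), Pow(Add(2, -1), -1)) = Mul(Rational(-5867, 2), Pow(1, -1)) = Mul(Rational(-5867, 2), 1) = Rational(-5867, 2) ≈ -2933.5)
Mul(3983, Pow(o, -1)) = Mul(3983, Pow(Rational(-5867, 2), -1)) = Mul(3983, Rational(-2, 5867)) = Rational(-7966, 5867)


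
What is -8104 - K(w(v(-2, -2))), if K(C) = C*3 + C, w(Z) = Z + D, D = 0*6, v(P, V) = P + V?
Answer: -8088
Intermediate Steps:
D = 0
w(Z) = Z (w(Z) = Z + 0 = Z)
K(C) = 4*C (K(C) = 3*C + C = 4*C)
-8104 - K(w(v(-2, -2))) = -8104 - 4*(-2 - 2) = -8104 - 4*(-4) = -8104 - 1*(-16) = -8104 + 16 = -8088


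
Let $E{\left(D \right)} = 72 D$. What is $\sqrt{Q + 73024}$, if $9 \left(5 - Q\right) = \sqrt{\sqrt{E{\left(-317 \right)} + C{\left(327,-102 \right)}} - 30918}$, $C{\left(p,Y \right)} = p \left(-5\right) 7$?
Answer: $\frac{\sqrt{657261 - \sqrt{-30918 + i \sqrt{34269}}}}{3} \approx 270.24 - 0.036148 i$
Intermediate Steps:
$C{\left(p,Y \right)} = - 35 p$ ($C{\left(p,Y \right)} = - 5 p 7 = - 35 p$)
$Q = 5 - \frac{\sqrt{-30918 + i \sqrt{34269}}}{9}$ ($Q = 5 - \frac{\sqrt{\sqrt{72 \left(-317\right) - 11445} - 30918}}{9} = 5 - \frac{\sqrt{\sqrt{-22824 - 11445} - 30918}}{9} = 5 - \frac{\sqrt{\sqrt{-34269} - 30918}}{9} = 5 - \frac{\sqrt{i \sqrt{34269} - 30918}}{9} = 5 - \frac{\sqrt{-30918 + i \sqrt{34269}}}{9} \approx 4.9415 - 19.537 i$)
$\sqrt{Q + 73024} = \sqrt{\left(5 - \frac{\sqrt{-30918 + i \sqrt{34269}}}{9}\right) + 73024} = \sqrt{73029 - \frac{\sqrt{-30918 + i \sqrt{34269}}}{9}}$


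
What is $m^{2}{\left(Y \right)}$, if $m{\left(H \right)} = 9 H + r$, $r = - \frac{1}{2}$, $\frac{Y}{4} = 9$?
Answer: $\frac{418609}{4} \approx 1.0465 \cdot 10^{5}$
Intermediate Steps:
$Y = 36$ ($Y = 4 \cdot 9 = 36$)
$r = - \frac{1}{2}$ ($r = \left(-1\right) \frac{1}{2} = - \frac{1}{2} \approx -0.5$)
$m{\left(H \right)} = - \frac{1}{2} + 9 H$ ($m{\left(H \right)} = 9 H - \frac{1}{2} = - \frac{1}{2} + 9 H$)
$m^{2}{\left(Y \right)} = \left(- \frac{1}{2} + 9 \cdot 36\right)^{2} = \left(- \frac{1}{2} + 324\right)^{2} = \left(\frac{647}{2}\right)^{2} = \frac{418609}{4}$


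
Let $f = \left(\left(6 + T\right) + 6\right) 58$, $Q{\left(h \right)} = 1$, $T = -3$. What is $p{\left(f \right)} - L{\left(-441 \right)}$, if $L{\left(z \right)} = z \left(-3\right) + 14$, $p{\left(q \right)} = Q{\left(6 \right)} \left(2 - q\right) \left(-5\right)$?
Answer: $1263$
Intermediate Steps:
$f = 522$ ($f = \left(\left(6 - 3\right) + 6\right) 58 = \left(3 + 6\right) 58 = 9 \cdot 58 = 522$)
$p{\left(q \right)} = -10 + 5 q$ ($p{\left(q \right)} = 1 \left(2 - q\right) \left(-5\right) = \left(2 - q\right) \left(-5\right) = -10 + 5 q$)
$L{\left(z \right)} = 14 - 3 z$ ($L{\left(z \right)} = - 3 z + 14 = 14 - 3 z$)
$p{\left(f \right)} - L{\left(-441 \right)} = \left(-10 + 5 \cdot 522\right) - \left(14 - -1323\right) = \left(-10 + 2610\right) - \left(14 + 1323\right) = 2600 - 1337 = 1263$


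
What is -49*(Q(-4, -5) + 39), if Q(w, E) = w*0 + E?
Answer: -1666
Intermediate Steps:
Q(w, E) = E (Q(w, E) = 0 + E = E)
-49*(Q(-4, -5) + 39) = -49*(-5 + 39) = -49*34 = -1666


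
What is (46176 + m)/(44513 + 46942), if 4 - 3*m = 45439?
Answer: 341/1005 ≈ 0.33930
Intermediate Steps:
m = -15145 (m = 4/3 - 1/3*45439 = 4/3 - 45439/3 = -15145)
(46176 + m)/(44513 + 46942) = (46176 - 15145)/(44513 + 46942) = 31031/91455 = 31031*(1/91455) = 341/1005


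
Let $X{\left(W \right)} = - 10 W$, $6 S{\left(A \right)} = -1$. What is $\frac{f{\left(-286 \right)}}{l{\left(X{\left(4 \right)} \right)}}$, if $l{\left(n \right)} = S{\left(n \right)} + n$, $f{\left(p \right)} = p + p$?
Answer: $\frac{3432}{241} \approx 14.241$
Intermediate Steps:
$S{\left(A \right)} = - \frac{1}{6}$ ($S{\left(A \right)} = \frac{1}{6} \left(-1\right) = - \frac{1}{6}$)
$f{\left(p \right)} = 2 p$
$l{\left(n \right)} = - \frac{1}{6} + n$
$\frac{f{\left(-286 \right)}}{l{\left(X{\left(4 \right)} \right)}} = \frac{2 \left(-286\right)}{- \frac{1}{6} - 40} = - \frac{572}{- \frac{1}{6} - 40} = - \frac{572}{- \frac{241}{6}} = \left(-572\right) \left(- \frac{6}{241}\right) = \frac{3432}{241}$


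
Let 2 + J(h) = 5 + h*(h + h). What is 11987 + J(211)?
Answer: 101032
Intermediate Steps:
J(h) = 3 + 2*h**2 (J(h) = -2 + (5 + h*(h + h)) = -2 + (5 + h*(2*h)) = -2 + (5 + 2*h**2) = 3 + 2*h**2)
11987 + J(211) = 11987 + (3 + 2*211**2) = 11987 + (3 + 2*44521) = 11987 + (3 + 89042) = 11987 + 89045 = 101032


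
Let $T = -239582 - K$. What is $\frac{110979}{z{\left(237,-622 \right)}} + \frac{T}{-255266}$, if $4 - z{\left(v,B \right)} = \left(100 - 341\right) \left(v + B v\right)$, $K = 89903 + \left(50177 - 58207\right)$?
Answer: $\frac{11373568139701}{9054196442698} \approx 1.2562$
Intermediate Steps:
$K = 81873$ ($K = 89903 - 8030 = 81873$)
$z{\left(v,B \right)} = 4 + 241 v + 241 B v$ ($z{\left(v,B \right)} = 4 - \left(100 - 341\right) \left(v + B v\right) = 4 - - 241 \left(v + B v\right) = 4 - \left(- 241 v - 241 B v\right) = 4 + \left(241 v + 241 B v\right) = 4 + 241 v + 241 B v$)
$T = -321455$ ($T = -239582 - 81873 = -321455$)
$\frac{110979}{z{\left(237,-622 \right)}} + \frac{T}{-255266} = \frac{110979}{4 + 241 \cdot 237 + 241 \left(-622\right) 237} - \frac{321455}{-255266} = \frac{110979}{4 + 57117 - 35526774} - - \frac{321455}{255266} = \frac{110979}{-35469653} + \frac{321455}{255266} = 110979 \left(- \frac{1}{35469653}\right) + \frac{321455}{255266} = - \frac{110979}{35469653} + \frac{321455}{255266} = \frac{11373568139701}{9054196442698}$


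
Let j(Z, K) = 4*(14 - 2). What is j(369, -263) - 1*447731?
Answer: -447683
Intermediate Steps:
j(Z, K) = 48 (j(Z, K) = 4*12 = 48)
j(369, -263) - 1*447731 = 48 - 1*447731 = 48 - 447731 = -447683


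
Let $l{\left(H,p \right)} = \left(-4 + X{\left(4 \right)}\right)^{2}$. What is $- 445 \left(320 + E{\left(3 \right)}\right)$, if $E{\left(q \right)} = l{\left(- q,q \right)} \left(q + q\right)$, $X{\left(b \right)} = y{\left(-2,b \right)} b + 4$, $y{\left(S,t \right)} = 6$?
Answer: $-1680320$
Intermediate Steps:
$X{\left(b \right)} = 4 + 6 b$ ($X{\left(b \right)} = 6 b + 4 = 4 + 6 b$)
$l{\left(H,p \right)} = 576$ ($l{\left(H,p \right)} = \left(-4 + \left(4 + 6 \cdot 4\right)\right)^{2} = \left(-4 + \left(4 + 24\right)\right)^{2} = \left(-4 + 28\right)^{2} = 24^{2} = 576$)
$E{\left(q \right)} = 1152 q$ ($E{\left(q \right)} = 576 \left(q + q\right) = 576 \cdot 2 q = 1152 q$)
$- 445 \left(320 + E{\left(3 \right)}\right) = - 445 \left(320 + 1152 \cdot 3\right) = - 445 \left(320 + 3456\right) = \left(-445\right) 3776 = -1680320$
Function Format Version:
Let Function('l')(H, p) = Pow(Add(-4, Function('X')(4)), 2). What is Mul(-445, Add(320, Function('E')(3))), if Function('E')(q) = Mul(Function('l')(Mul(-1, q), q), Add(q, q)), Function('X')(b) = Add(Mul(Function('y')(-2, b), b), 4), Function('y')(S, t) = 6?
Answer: -1680320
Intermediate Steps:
Function('X')(b) = Add(4, Mul(6, b)) (Function('X')(b) = Add(Mul(6, b), 4) = Add(4, Mul(6, b)))
Function('l')(H, p) = 576 (Function('l')(H, p) = Pow(Add(-4, Add(4, Mul(6, 4))), 2) = Pow(Add(-4, Add(4, 24)), 2) = Pow(Add(-4, 28), 2) = Pow(24, 2) = 576)
Function('E')(q) = Mul(1152, q) (Function('E')(q) = Mul(576, Add(q, q)) = Mul(576, Mul(2, q)) = Mul(1152, q))
Mul(-445, Add(320, Function('E')(3))) = Mul(-445, Add(320, Mul(1152, 3))) = Mul(-445, Add(320, 3456)) = Mul(-445, 3776) = -1680320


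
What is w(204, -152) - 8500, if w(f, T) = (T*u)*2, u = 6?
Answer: -10324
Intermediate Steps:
w(f, T) = 12*T (w(f, T) = (T*6)*2 = (6*T)*2 = 12*T)
w(204, -152) - 8500 = 12*(-152) - 8500 = -1824 - 8500 = -10324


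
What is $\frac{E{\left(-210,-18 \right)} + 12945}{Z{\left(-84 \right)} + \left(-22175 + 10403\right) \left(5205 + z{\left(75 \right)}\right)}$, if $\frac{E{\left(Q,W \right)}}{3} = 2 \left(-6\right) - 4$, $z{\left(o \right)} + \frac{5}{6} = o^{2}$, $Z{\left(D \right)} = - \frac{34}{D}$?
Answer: $- \frac{541674}{5354199883} \approx -0.00010117$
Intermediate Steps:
$z{\left(o \right)} = - \frac{5}{6} + o^{2}$
$E{\left(Q,W \right)} = -48$ ($E{\left(Q,W \right)} = 3 \left(2 \left(-6\right) - 4\right) = 3 \left(-12 - 4\right) = 3 \left(-16\right) = -48$)
$\frac{E{\left(-210,-18 \right)} + 12945}{Z{\left(-84 \right)} + \left(-22175 + 10403\right) \left(5205 + z{\left(75 \right)}\right)} = \frac{-48 + 12945}{- \frac{34}{-84} + \left(-22175 + 10403\right) \left(5205 - \left(\frac{5}{6} - 75^{2}\right)\right)} = \frac{12897}{\left(-34\right) \left(- \frac{1}{84}\right) - 11772 \left(5205 + \left(- \frac{5}{6} + 5625\right)\right)} = \frac{12897}{\frac{17}{42} - 11772 \left(5205 + \frac{33745}{6}\right)} = \frac{12897}{\frac{17}{42} - 127480950} = \frac{12897}{- \frac{5354199883}{42}} = 12897 \left(- \frac{42}{5354199883}\right) = - \frac{541674}{5354199883}$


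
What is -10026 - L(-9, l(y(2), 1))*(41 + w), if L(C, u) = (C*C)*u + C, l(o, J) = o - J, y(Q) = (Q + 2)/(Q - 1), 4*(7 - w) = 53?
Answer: -36315/2 ≈ -18158.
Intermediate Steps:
w = -25/4 (w = 7 - ¼*53 = 7 - 53/4 = -25/4 ≈ -6.2500)
y(Q) = (2 + Q)/(-1 + Q)
L(C, u) = C + u*C² (L(C, u) = C²*u + C = u*C² + C = C + u*C²)
-10026 - L(-9, l(y(2), 1))*(41 + w) = -10026 - (-9*(1 - 9*((2 + 2)/(-1 + 2) - 1*1)))*(41 - 25/4) = -10026 - (-9*(1 - 9*(4/1 - 1)))*139/4 = -10026 - (-9*(1 - 9*(1*4 - 1)))*139/4 = -10026 - (-9*(1 - 9*(4 - 1)))*139/4 = -10026 - (-9*(1 - 9*3))*139/4 = -10026 - (-9*(1 - 27))*139/4 = -10026 - (-9*(-26))*139/4 = -10026 - 234*139/4 = -10026 - 1*16263/2 = -10026 - 16263/2 = -36315/2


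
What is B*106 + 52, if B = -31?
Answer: -3234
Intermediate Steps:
B*106 + 52 = -31*106 + 52 = -3286 + 52 = -3234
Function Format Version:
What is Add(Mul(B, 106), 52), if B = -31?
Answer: -3234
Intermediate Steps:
Add(Mul(B, 106), 52) = Add(Mul(-31, 106), 52) = Add(-3286, 52) = -3234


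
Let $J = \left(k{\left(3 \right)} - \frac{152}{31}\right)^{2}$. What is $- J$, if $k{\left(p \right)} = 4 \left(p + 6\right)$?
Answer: $- \frac{929296}{961} \approx -967.01$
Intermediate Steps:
$k{\left(p \right)} = 24 + 4 p$ ($k{\left(p \right)} = 4 \left(6 + p\right) = 24 + 4 p$)
$J = \frac{929296}{961}$ ($J = \left(\left(24 + 4 \cdot 3\right) - \frac{152}{31}\right)^{2} = \left(\left(24 + 12\right) - \frac{152}{31}\right)^{2} = \left(36 - \frac{152}{31}\right)^{2} = \left(\frac{964}{31}\right)^{2} = \frac{929296}{961} \approx 967.01$)
$- J = \left(-1\right) \frac{929296}{961} = - \frac{929296}{961}$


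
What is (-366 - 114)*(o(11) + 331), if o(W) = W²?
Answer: -216960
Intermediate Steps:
(-366 - 114)*(o(11) + 331) = (-366 - 114)*(11² + 331) = -480*(121 + 331) = -480*452 = -216960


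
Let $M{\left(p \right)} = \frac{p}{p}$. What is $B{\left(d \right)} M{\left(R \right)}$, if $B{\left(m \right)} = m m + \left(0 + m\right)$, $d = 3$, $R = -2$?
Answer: $12$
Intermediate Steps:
$M{\left(p \right)} = 1$
$B{\left(m \right)} = m + m^{2}$ ($B{\left(m \right)} = m^{2} + m = m + m^{2}$)
$B{\left(d \right)} M{\left(R \right)} = 3 \left(1 + 3\right) 1 = 3 \cdot 4 \cdot 1 = 12 \cdot 1 = 12$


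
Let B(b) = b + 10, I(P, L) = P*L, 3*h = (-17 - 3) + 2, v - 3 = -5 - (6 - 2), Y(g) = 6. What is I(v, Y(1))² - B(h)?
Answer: 1292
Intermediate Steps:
v = -6 (v = 3 + (-5 - (6 - 2)) = 3 + (-5 - 1*4) = 3 + (-5 - 4) = 3 - 9 = -6)
h = -6 (h = ((-17 - 3) + 2)/3 = (-20 + 2)/3 = (⅓)*(-18) = -6)
I(P, L) = L*P
B(b) = 10 + b
I(v, Y(1))² - B(h) = (6*(-6))² - (10 - 6) = (-36)² - 1*4 = 1296 - 4 = 1292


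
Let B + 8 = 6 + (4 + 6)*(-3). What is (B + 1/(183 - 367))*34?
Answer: -100113/92 ≈ -1088.2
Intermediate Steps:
B = -32 (B = -8 + (6 + (4 + 6)*(-3)) = -8 + (6 + 10*(-3)) = -8 + (6 - 30) = -8 - 24 = -32)
(B + 1/(183 - 367))*34 = (-32 + 1/(183 - 367))*34 = (-32 + 1/(-184))*34 = (-32 - 1/184)*34 = -5889/184*34 = -100113/92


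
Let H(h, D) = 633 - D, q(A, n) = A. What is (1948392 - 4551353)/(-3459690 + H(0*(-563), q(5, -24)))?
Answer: 2602961/3459062 ≈ 0.75250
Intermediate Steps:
(1948392 - 4551353)/(-3459690 + H(0*(-563), q(5, -24))) = (1948392 - 4551353)/(-3459690 + (633 - 1*5)) = -2602961/(-3459690 + (633 - 5)) = -2602961/(-3459690 + 628) = -2602961/(-3459062) = -2602961*(-1/3459062) = 2602961/3459062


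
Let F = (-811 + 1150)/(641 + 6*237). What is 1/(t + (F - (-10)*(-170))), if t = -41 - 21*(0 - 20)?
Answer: -2063/2724884 ≈ -0.00075710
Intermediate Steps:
F = 339/2063 (F = 339/(641 + 1422) = 339/2063 ≈ 0.16432)
t = 379 (t = -41 - 21*(-20) = -41 + 420 = 379)
1/(t + (F - (-10)*(-170))) = 1/(379 + (339/2063 - (-10)*(-170))) = 1/(379 + (339/2063 - 1*1700)) = 1/(379 + (339/2063 - 1700)) = 1/(379 - 3506761/2063) = 1/(-2724884/2063) = -2063/2724884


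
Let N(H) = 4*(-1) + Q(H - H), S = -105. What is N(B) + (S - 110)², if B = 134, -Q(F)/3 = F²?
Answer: 46221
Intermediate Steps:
Q(F) = -3*F²
N(H) = -4 (N(H) = 4*(-1) - 3*(H - H)² = -4 - 3*0² = -4 - 3*0 = -4 + 0 = -4)
N(B) + (S - 110)² = -4 + (-105 - 110)² = -4 + (-215)² = -4 + 46225 = 46221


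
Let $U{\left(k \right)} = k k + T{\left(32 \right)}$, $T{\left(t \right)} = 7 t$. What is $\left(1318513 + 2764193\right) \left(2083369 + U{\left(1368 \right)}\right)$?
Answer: $16147171636002$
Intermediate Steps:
$U{\left(k \right)} = 224 + k^{2}$ ($U{\left(k \right)} = k k + 7 \cdot 32 = k^{2} + 224 = 224 + k^{2}$)
$\left(1318513 + 2764193\right) \left(2083369 + U{\left(1368 \right)}\right) = \left(1318513 + 2764193\right) \left(2083369 + \left(224 + 1368^{2}\right)\right) = 4082706 \left(2083369 + \left(224 + 1871424\right)\right) = 4082706 \left(2083369 + 1871648\right) = 4082706 \cdot 3955017 = 16147171636002$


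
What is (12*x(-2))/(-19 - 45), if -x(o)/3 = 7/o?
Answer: -63/32 ≈ -1.9688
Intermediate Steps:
x(o) = -21/o
(12*x(-2))/(-19 - 45) = (12*(-21/(-2)))/(-19 - 45) = (12*(-21*(-½)))/(-64) = (12*(21/2))*(-1/64) = 126*(-1/64) = -63/32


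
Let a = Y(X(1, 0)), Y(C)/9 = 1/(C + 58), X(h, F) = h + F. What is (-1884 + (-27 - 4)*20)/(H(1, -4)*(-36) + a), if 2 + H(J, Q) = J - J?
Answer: -147736/4257 ≈ -34.704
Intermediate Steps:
H(J, Q) = -2 (H(J, Q) = -2 + (J - J) = -2 + 0 = -2)
X(h, F) = F + h
Y(C) = 9/(58 + C) (Y(C) = 9/(C + 58) = 9/(58 + C))
a = 9/59 (a = 9/(58 + (0 + 1)) = 9/(58 + 1) = 9/59 ≈ 0.15254)
(-1884 + (-27 - 4)*20)/(H(1, -4)*(-36) + a) = (-1884 + (-27 - 4)*20)/(-2*(-36) + 9/59) = (-1884 - 31*20)/(72 + 9/59) = (-1884 - 620)/(4257/59) = -2504*59/4257 = -147736/4257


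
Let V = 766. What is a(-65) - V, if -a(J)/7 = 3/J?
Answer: -49769/65 ≈ -765.68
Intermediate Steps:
a(J) = -21/J
a(-65) - V = -21/(-65) - 1*766 = -21*(-1/65) - 766 = 21/65 - 766 = -49769/65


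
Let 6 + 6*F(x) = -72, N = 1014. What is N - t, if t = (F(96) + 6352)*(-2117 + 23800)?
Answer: -137447523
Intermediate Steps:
F(x) = -13 (F(x) = -1 + (1/6)*(-72) = -1 - 12 = -13)
t = 137448537 (t = (-13 + 6352)*(-2117 + 23800) = 6339*21683 = 137448537)
N - t = 1014 - 1*137448537 = 1014 - 137448537 = -137447523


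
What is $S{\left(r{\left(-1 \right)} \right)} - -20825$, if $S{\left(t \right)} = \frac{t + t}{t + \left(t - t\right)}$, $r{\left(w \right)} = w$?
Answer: $20827$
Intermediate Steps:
$S{\left(t \right)} = 2$ ($S{\left(t \right)} = \frac{2 t}{t + 0} = \frac{2 t}{t} = 2$)
$S{\left(r{\left(-1 \right)} \right)} - -20825 = 2 - -20825 = 2 + 20825 = 20827$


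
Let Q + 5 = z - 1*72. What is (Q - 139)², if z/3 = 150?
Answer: 54756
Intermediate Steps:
z = 450 (z = 3*150 = 450)
Q = 373 (Q = -5 + (450 - 1*72) = -5 + (450 - 72) = -5 + 378 = 373)
(Q - 139)² = (373 - 139)² = 234² = 54756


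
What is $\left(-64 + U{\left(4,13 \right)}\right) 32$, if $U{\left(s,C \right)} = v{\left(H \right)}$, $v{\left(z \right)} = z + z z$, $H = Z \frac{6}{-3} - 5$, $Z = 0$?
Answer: $-1408$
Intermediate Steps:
$H = -5$ ($H = 0 \frac{6}{-3} - 5 = 0 \cdot 6 \left(- \frac{1}{3}\right) - 5 = 0 \left(-2\right) - 5 = 0 - 5 = -5$)
$v{\left(z \right)} = z + z^{2}$
$U{\left(s,C \right)} = 20$ ($U{\left(s,C \right)} = - 5 \left(1 - 5\right) = \left(-5\right) \left(-4\right) = 20$)
$\left(-64 + U{\left(4,13 \right)}\right) 32 = \left(-64 + 20\right) 32 = \left(-44\right) 32 = -1408$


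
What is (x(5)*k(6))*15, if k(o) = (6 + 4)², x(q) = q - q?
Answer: 0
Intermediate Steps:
x(q) = 0
k(o) = 100 (k(o) = 10² = 100)
(x(5)*k(6))*15 = (0*100)*15 = 0*15 = 0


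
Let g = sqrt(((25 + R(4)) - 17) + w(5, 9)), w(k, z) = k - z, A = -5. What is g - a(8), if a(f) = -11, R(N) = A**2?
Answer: 11 + sqrt(29) ≈ 16.385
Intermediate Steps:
R(N) = 25 (R(N) = (-5)**2 = 25)
g = sqrt(29) (g = sqrt(((25 + 25) - 17) + (5 - 1*9)) = sqrt((50 - 17) + (5 - 9)) = sqrt(33 - 4) = sqrt(29) ≈ 5.3852)
g - a(8) = sqrt(29) - 1*(-11) = sqrt(29) + 11 = 11 + sqrt(29)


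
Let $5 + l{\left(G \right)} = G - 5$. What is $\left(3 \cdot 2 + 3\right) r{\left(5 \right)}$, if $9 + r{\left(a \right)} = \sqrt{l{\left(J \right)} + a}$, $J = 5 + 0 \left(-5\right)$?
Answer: $-81$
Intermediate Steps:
$J = 5$ ($J = 5 + 0 = 5$)
$l{\left(G \right)} = -10 + G$ ($l{\left(G \right)} = -5 + \left(G - 5\right) = -5 + \left(-5 + G\right) = -10 + G$)
$r{\left(a \right)} = -9 + \sqrt{-5 + a}$ ($r{\left(a \right)} = -9 + \sqrt{\left(-10 + 5\right) + a} = -9 + \sqrt{-5 + a}$)
$\left(3 \cdot 2 + 3\right) r{\left(5 \right)} = \left(3 \cdot 2 + 3\right) \left(-9 + \sqrt{-5 + 5}\right) = \left(6 + 3\right) \left(-9 + \sqrt{0}\right) = 9 \left(-9 + 0\right) = 9 \left(-9\right) = -81$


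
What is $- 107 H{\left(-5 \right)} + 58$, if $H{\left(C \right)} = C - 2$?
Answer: $807$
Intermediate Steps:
$H{\left(C \right)} = -2 + C$
$- 107 H{\left(-5 \right)} + 58 = - 107 \left(-2 - 5\right) + 58 = \left(-107\right) \left(-7\right) + 58 = 749 + 58 = 807$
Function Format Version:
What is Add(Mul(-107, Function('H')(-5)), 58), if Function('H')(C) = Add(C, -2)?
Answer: 807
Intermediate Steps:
Function('H')(C) = Add(-2, C)
Add(Mul(-107, Function('H')(-5)), 58) = Add(Mul(-107, Add(-2, -5)), 58) = Add(Mul(-107, -7), 58) = Add(749, 58) = 807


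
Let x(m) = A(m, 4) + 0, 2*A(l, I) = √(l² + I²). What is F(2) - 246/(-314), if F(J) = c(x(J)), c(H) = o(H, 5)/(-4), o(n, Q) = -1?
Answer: 649/628 ≈ 1.0334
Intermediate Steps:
A(l, I) = √(I² + l²)/2 (A(l, I) = √(l² + I²)/2 = √(I² + l²)/2)
x(m) = √(16 + m²)/2 (x(m) = √(4² + m²)/2 + 0 = √(16 + m²)/2 + 0 = √(16 + m²)/2)
c(H) = ¼ (c(H) = -1/(-4) = -1*(-¼) = ¼)
F(J) = ¼
F(2) - 246/(-314) = ¼ - 246/(-314) = ¼ - 246*(-1/314) = ¼ + 123/157 = 649/628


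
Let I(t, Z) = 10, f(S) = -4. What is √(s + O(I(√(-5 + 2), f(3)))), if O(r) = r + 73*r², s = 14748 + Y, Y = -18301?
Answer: 17*√13 ≈ 61.294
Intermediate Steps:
s = -3553 (s = 14748 - 18301 = -3553)
√(s + O(I(√(-5 + 2), f(3)))) = √(-3553 + 10*(1 + 73*10)) = √(-3553 + 10*(1 + 730)) = √(-3553 + 10*731) = √(-3553 + 7310) = √3757 = 17*√13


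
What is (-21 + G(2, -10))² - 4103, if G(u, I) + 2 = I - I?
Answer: -3574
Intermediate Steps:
G(u, I) = -2 (G(u, I) = -2 + (I - I) = -2 + 0 = -2)
(-21 + G(2, -10))² - 4103 = (-21 - 2)² - 4103 = (-23)² - 4103 = 529 - 4103 = -3574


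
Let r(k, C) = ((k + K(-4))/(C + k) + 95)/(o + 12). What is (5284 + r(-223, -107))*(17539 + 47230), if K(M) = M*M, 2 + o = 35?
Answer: 1694766315311/4950 ≈ 3.4238e+8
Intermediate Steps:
o = 33 (o = -2 + 35 = 33)
K(M) = M**2
r(k, C) = 19/9 + (16 + k)/(45*(C + k)) (r(k, C) = ((k + (-4)**2)/(C + k) + 95)/(33 + 12) = ((k + 16)/(C + k) + 95)/45 = ((16 + k)/(C + k) + 95)*(1/45) = (95 + (16 + k)/(C + k))*(1/45) = 19/9 + (16 + k)/(45*(C + k)))
(5284 + r(-223, -107))*(17539 + 47230) = (5284 + (16 + 95*(-107) + 96*(-223))/(45*(-107 - 223)))*(17539 + 47230) = (5284 + (1/45)*(16 - 10165 - 21408)/(-330))*64769 = (5284 + (1/45)*(-1/330)*(-31557))*64769 = (5284 + 10519/4950)*64769 = (26166319/4950)*64769 = 1694766315311/4950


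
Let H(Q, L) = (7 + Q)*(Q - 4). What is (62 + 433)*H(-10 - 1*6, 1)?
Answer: 89100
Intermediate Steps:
H(Q, L) = (-4 + Q)*(7 + Q) (H(Q, L) = (7 + Q)*(-4 + Q) = (-4 + Q)*(7 + Q))
(62 + 433)*H(-10 - 1*6, 1) = (62 + 433)*(-28 + (-10 - 1*6)**2 + 3*(-10 - 1*6)) = 495*(-28 + (-10 - 6)**2 + 3*(-10 - 6)) = 495*(-28 + (-16)**2 + 3*(-16)) = 495*(-28 + 256 - 48) = 495*180 = 89100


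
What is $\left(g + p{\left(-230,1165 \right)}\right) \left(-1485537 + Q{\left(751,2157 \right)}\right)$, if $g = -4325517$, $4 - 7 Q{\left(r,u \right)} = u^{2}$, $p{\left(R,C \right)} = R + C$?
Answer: $\frac{65091030813128}{7} \approx 9.2987 \cdot 10^{12}$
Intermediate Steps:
$p{\left(R,C \right)} = C + R$
$Q{\left(r,u \right)} = \frac{4}{7} - \frac{u^{2}}{7}$
$\left(g + p{\left(-230,1165 \right)}\right) \left(-1485537 + Q{\left(751,2157 \right)}\right) = \left(-4325517 + \left(1165 - 230\right)\right) \left(-1485537 + \left(\frac{4}{7} - \frac{2157^{2}}{7}\right)\right) = \left(-4325517 + 935\right) \left(-1485537 + \left(\frac{4}{7} - \frac{4652649}{7}\right)\right) = - 4324582 \left(-1485537 + \left(\frac{4}{7} - \frac{4652649}{7}\right)\right) = - 4324582 \left(-1485537 - \frac{4652645}{7}\right) = \left(-4324582\right) \left(- \frac{15051404}{7}\right) = \frac{65091030813128}{7}$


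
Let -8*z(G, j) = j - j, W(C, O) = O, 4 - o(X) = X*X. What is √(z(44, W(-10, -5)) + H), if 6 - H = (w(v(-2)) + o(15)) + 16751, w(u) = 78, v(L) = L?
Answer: I*√16602 ≈ 128.85*I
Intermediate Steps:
o(X) = 4 - X² (o(X) = 4 - X*X = 4 - X²)
z(G, j) = 0 (z(G, j) = -(j - j)/8 = -⅛*0 = 0)
H = -16602 (H = 6 - ((78 + (4 - 1*15²)) + 16751) = 6 - ((78 + (4 - 1*225)) + 16751) = 6 - ((78 + (4 - 225)) + 16751) = 6 - ((78 - 221) + 16751) = 6 - (-143 + 16751) = 6 - 1*16608 = 6 - 16608 = -16602)
√(z(44, W(-10, -5)) + H) = √(0 - 16602) = √(-16602) = I*√16602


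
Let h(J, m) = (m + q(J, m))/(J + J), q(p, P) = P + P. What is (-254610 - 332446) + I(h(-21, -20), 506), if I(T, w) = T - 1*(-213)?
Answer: -4107891/7 ≈ -5.8684e+5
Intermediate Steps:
q(p, P) = 2*P
h(J, m) = 3*m/(2*J) (h(J, m) = (m + 2*m)/(J + J) = (3*m)/((2*J)) = (3*m)*(1/(2*J)) = 3*m/(2*J))
I(T, w) = 213 + T (I(T, w) = T + 213 = 213 + T)
(-254610 - 332446) + I(h(-21, -20), 506) = (-254610 - 332446) + (213 + (3/2)*(-20)/(-21)) = -587056 + (213 + (3/2)*(-20)*(-1/21)) = -587056 + (213 + 10/7) = -587056 + 1501/7 = -4107891/7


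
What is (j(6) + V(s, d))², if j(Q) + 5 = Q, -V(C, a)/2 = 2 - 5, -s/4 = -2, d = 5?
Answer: 49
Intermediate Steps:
s = 8 (s = -4*(-2) = 8)
V(C, a) = 6 (V(C, a) = -2*(2 - 5) = -2*(-3) = 6)
j(Q) = -5 + Q
(j(6) + V(s, d))² = ((-5 + 6) + 6)² = (1 + 6)² = 7² = 49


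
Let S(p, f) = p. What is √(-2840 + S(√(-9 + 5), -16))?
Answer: √(-2840 + 2*I) ≈ 0.0188 + 53.292*I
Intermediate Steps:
√(-2840 + S(√(-9 + 5), -16)) = √(-2840 + √(-9 + 5)) = √(-2840 + √(-4)) = √(-2840 + 2*I)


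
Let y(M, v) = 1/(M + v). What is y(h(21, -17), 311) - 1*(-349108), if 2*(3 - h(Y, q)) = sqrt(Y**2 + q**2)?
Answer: 68713880944/196827 + sqrt(730)/196827 ≈ 3.4911e+5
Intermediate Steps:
h(Y, q) = 3 - sqrt(Y**2 + q**2)/2
y(h(21, -17), 311) - 1*(-349108) = 1/((3 - sqrt(21**2 + (-17)**2)/2) + 311) - 1*(-349108) = 1/((3 - sqrt(441 + 289)/2) + 311) + 349108 = 1/((3 - sqrt(730)/2) + 311) + 349108 = 1/(314 - sqrt(730)/2) + 349108 = 349108 + 1/(314 - sqrt(730)/2)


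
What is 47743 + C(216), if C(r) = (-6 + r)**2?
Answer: 91843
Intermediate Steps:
47743 + C(216) = 47743 + (-6 + 216)**2 = 47743 + 210**2 = 47743 + 44100 = 91843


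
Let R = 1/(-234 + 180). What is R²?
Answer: 1/2916 ≈ 0.00034294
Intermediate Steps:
R = -1/54 (R = 1/(-54) = -1/54 ≈ -0.018519)
R² = (-1/54)² = 1/2916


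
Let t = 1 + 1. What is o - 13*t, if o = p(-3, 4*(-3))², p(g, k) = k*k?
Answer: 20710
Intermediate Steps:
t = 2
p(g, k) = k²
o = 20736 (o = ((4*(-3))²)² = ((-12)²)² = 144² = 20736)
o - 13*t = 20736 - 13*2 = 20736 - 26 = 20710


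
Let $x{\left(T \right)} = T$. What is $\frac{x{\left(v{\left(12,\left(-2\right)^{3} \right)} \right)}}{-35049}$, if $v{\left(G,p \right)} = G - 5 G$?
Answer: $\frac{16}{11683} \approx 0.0013695$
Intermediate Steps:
$v{\left(G,p \right)} = - 4 G$
$\frac{x{\left(v{\left(12,\left(-2\right)^{3} \right)} \right)}}{-35049} = \frac{\left(-4\right) 12}{-35049} = \left(-48\right) \left(- \frac{1}{35049}\right) = \frac{16}{11683}$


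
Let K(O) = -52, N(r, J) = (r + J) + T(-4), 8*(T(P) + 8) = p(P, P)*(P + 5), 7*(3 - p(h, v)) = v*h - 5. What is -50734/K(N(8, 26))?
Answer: 25367/26 ≈ 975.65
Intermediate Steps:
p(h, v) = 26/7 - h*v/7 (p(h, v) = 3 - (v*h - 5)/7 = 3 - (h*v - 5)/7 = 3 - (-5 + h*v)/7 = 3 + (5/7 - h*v/7) = 26/7 - h*v/7)
T(P) = -8 + (5 + P)*(26/7 - P**2/7)/8 (T(P) = -8 + ((26/7 - P*P/7)*(P + 5))/8 = -8 + ((26/7 - P**2/7)*(5 + P))/8 = -8 + ((5 + P)*(26/7 - P**2/7))/8 = -8 + (5 + P)*(26/7 - P**2/7)/8)
N(r, J) = -219/28 + J + r (N(r, J) = (r + J) + (-159/28 - 5/56*(-4)**2 - 1/56*(-4)**3 + (13/28)*(-4)) = (J + r) + (-159/28 - 5/56*16 - 1/56*(-64) - 13/7) = (J + r) + (-159/28 - 10/7 + 8/7 - 13/7) = (J + r) - 219/28 = -219/28 + J + r)
-50734/K(N(8, 26)) = -50734/(-52) = -50734*(-1/52) = 25367/26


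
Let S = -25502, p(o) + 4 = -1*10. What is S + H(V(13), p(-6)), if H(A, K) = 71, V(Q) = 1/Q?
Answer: -25431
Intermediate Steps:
p(o) = -14 (p(o) = -4 - 1*10 = -4 - 10 = -14)
S + H(V(13), p(-6)) = -25502 + 71 = -25431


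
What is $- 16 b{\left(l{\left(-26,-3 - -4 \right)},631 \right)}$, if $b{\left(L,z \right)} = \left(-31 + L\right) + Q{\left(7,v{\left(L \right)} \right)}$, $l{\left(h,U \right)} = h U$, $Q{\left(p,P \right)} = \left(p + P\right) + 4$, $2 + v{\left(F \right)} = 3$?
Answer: $720$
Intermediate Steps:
$v{\left(F \right)} = 1$ ($v{\left(F \right)} = -2 + 3 = 1$)
$Q{\left(p,P \right)} = 4 + P + p$ ($Q{\left(p,P \right)} = \left(P + p\right) + 4 = 4 + P + p$)
$l{\left(h,U \right)} = U h$
$b{\left(L,z \right)} = -19 + L$ ($b{\left(L,z \right)} = \left(-31 + L\right) + \left(4 + 1 + 7\right) = \left(-31 + L\right) + 12 = -19 + L$)
$- 16 b{\left(l{\left(-26,-3 - -4 \right)},631 \right)} = - 16 \left(-19 + \left(-3 - -4\right) \left(-26\right)\right) = - 16 \left(-19 + \left(-3 + 4\right) \left(-26\right)\right) = - 16 \left(-19 + 1 \left(-26\right)\right) = - 16 \left(-19 - 26\right) = \left(-16\right) \left(-45\right) = 720$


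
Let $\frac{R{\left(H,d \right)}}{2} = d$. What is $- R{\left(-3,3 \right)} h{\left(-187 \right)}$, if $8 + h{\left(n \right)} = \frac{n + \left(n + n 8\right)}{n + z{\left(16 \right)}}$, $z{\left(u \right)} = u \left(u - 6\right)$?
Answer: $- \frac{3308}{9} \approx -367.56$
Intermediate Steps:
$R{\left(H,d \right)} = 2 d$
$z{\left(u \right)} = u \left(-6 + u\right)$
$h{\left(n \right)} = -8 + \frac{10 n}{160 + n}$ ($h{\left(n \right)} = -8 + \frac{n + \left(n + n 8\right)}{n + 16 \left(-6 + 16\right)} = -8 + \frac{n + \left(n + 8 n\right)}{n + 16 \cdot 10} = -8 + \frac{n + 9 n}{n + 160} = -8 + \frac{10 n}{160 + n}$)
$- R{\left(-3,3 \right)} h{\left(-187 \right)} = - 2 \cdot 3 \frac{2 \left(-640 - 187\right)}{160 - 187} = \left(-1\right) 6 \cdot 2 \frac{1}{-27} \left(-827\right) = - 6 \cdot 2 \left(- \frac{1}{27}\right) \left(-827\right) = \left(-6\right) \frac{1654}{27} = - \frac{3308}{9}$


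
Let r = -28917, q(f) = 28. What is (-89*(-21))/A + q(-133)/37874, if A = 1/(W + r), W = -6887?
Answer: -1267220030398/18937 ≈ -6.6918e+7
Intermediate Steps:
A = -1/35804 (A = 1/(-6887 - 28917) = 1/(-35804) = -1/35804 ≈ -2.7930e-5)
(-89*(-21))/A + q(-133)/37874 = (-89*(-21))/(-1/35804) + 28/37874 = 1869*(-35804) + 28*(1/37874) = -66917676 + 14/18937 = -1267220030398/18937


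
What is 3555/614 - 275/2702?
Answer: 2359190/414757 ≈ 5.6881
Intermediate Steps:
3555/614 - 275/2702 = 2359190/414757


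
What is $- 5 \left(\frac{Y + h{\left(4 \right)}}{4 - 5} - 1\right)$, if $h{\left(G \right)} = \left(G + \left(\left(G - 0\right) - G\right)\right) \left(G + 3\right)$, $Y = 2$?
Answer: $155$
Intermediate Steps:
$h{\left(G \right)} = G \left(3 + G\right)$ ($h{\left(G \right)} = \left(G + \left(\left(G + 0\right) - G\right)\right) \left(3 + G\right) = \left(G + \left(G - G\right)\right) \left(3 + G\right) = \left(G + 0\right) \left(3 + G\right) = G \left(3 + G\right)$)
$- 5 \left(\frac{Y + h{\left(4 \right)}}{4 - 5} - 1\right) = - 5 \left(\frac{2 + 4 \left(3 + 4\right)}{4 - 5} - 1\right) = - 5 \left(\frac{2 + 4 \cdot 7}{-1} - 1\right) = - 5 \left(\left(2 + 28\right) \left(-1\right) - 1\right) = - 5 \left(30 \left(-1\right) - 1\right) = - 5 \left(-30 - 1\right) = \left(-5\right) \left(-31\right) = 155$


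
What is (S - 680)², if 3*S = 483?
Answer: 269361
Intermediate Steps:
S = 161 (S = (⅓)*483 = 161)
(S - 680)² = (161 - 680)² = (-519)² = 269361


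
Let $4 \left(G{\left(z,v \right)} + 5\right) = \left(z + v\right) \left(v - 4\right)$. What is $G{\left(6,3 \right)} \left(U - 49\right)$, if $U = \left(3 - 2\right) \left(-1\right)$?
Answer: $\frac{725}{2} \approx 362.5$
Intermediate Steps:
$G{\left(z,v \right)} = -5 + \frac{\left(-4 + v\right) \left(v + z\right)}{4}$ ($G{\left(z,v \right)} = -5 + \frac{\left(z + v\right) \left(v - 4\right)}{4} = -5 + \frac{\left(v + z\right) \left(-4 + v\right)}{4} = -5 + \frac{\left(-4 + v\right) \left(v + z\right)}{4}$)
$U = -1$ ($U = 1 \left(-1\right) = -1$)
$G{\left(6,3 \right)} \left(U - 49\right) = \left(-5 - 3 - 6 + \frac{3^{2}}{4} + \frac{1}{4} \cdot 3 \cdot 6\right) \left(-1 - 49\right) = \left(-5 - 3 - 6 + \frac{1}{4} \cdot 9 + \frac{9}{2}\right) \left(-50\right) = \left(-5 - 3 - 6 + \frac{9}{4} + \frac{9}{2}\right) \left(-50\right) = \left(- \frac{29}{4}\right) \left(-50\right) = \frac{725}{2}$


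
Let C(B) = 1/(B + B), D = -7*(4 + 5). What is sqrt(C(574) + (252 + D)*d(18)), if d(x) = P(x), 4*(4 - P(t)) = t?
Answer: I*sqrt(31135195)/574 ≈ 9.7211*I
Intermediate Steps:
D = -63 (D = -7*9 = -63)
P(t) = 4 - t/4
d(x) = 4 - x/4
C(B) = 1/(2*B)
sqrt(C(574) + (252 + D)*d(18)) = sqrt((1/2)/574 + (252 - 63)*(4 - 1/4*18)) = sqrt((1/2)*(1/574) + 189*(4 - 9/2)) = sqrt(1/1148 + 189*(-1/2)) = sqrt(1/1148 - 189/2) = sqrt(-108485/1148) = I*sqrt(31135195)/574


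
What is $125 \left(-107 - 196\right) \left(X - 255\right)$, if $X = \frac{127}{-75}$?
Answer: $9722260$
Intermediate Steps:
$X = - \frac{127}{75}$ ($X = 127 \left(- \frac{1}{75}\right) = - \frac{127}{75} \approx -1.6933$)
$125 \left(-107 - 196\right) \left(X - 255\right) = 125 \left(-107 - 196\right) \left(- \frac{127}{75} - 255\right) = 125 \left(\left(-303\right) \left(- \frac{19252}{75}\right)\right) = 125 \cdot \frac{1944452}{25} = 9722260$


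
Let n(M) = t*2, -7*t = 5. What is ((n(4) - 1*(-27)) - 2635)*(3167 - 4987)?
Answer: 4749160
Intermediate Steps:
t = -5/7 (t = -1/7*5 = -5/7 ≈ -0.71429)
n(M) = -10/7 (n(M) = -5/7*2 = -10/7)
((n(4) - 1*(-27)) - 2635)*(3167 - 4987) = ((-10/7 - 1*(-27)) - 2635)*(3167 - 4987) = ((-10/7 + 27) - 2635)*(-1820) = (179/7 - 2635)*(-1820) = -18266/7*(-1820) = 4749160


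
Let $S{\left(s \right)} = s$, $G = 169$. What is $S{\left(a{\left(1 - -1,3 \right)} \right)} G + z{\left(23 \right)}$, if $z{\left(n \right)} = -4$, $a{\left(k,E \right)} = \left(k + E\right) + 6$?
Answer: $1855$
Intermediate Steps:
$a{\left(k,E \right)} = 6 + E + k$ ($a{\left(k,E \right)} = \left(E + k\right) + 6 = 6 + E + k$)
$S{\left(a{\left(1 - -1,3 \right)} \right)} G + z{\left(23 \right)} = \left(6 + 3 + \left(1 - -1\right)\right) 169 - 4 = \left(6 + 3 + \left(1 + 1\right)\right) 169 - 4 = \left(6 + 3 + 2\right) 169 - 4 = 11 \cdot 169 - 4 = 1859 - 4 = 1855$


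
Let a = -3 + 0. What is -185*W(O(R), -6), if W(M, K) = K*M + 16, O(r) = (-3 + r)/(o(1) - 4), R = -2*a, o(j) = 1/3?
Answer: -42550/11 ≈ -3868.2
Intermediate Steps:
a = -3
o(j) = 1/3
R = 6 (R = -2*(-3) = 6)
O(r) = 9/11 - 3*r/11 (O(r) = (-3 + r)/(1/3 - 4) = (-3 + r)/(-11/3) = (-3 + r)*(-3/11) = 9/11 - 3*r/11)
W(M, K) = 16 + K*M
-185*W(O(R), -6) = -185*(16 - 6*(9/11 - 3/11*6)) = -185*(16 - 6*(9/11 - 18/11)) = -185*(16 - 6*(-9/11)) = -185*(16 + 54/11) = -185*230/11 = -42550/11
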